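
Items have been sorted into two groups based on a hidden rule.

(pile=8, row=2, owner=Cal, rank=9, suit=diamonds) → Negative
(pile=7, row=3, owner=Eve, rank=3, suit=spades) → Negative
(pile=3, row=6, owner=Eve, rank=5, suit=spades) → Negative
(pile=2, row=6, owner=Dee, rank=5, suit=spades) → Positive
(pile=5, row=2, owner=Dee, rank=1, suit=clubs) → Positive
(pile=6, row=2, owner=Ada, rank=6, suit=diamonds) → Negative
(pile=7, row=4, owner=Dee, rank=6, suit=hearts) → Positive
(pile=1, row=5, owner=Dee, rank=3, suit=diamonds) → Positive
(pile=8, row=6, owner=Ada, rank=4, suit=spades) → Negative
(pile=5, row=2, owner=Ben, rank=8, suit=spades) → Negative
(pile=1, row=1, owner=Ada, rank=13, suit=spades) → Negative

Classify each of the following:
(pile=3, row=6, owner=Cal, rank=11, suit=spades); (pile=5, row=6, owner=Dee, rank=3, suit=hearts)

Negative, Positive

Rule: owner is Dee. This holds for each 'Positive' example and fails for each 'Negative' one.
(pile=3, row=6, owner=Cal, rank=11, suit=spades) → owner is Cal → Negative.
(pile=5, row=6, owner=Dee, rank=3, suit=hearts) → owner is Dee → Positive.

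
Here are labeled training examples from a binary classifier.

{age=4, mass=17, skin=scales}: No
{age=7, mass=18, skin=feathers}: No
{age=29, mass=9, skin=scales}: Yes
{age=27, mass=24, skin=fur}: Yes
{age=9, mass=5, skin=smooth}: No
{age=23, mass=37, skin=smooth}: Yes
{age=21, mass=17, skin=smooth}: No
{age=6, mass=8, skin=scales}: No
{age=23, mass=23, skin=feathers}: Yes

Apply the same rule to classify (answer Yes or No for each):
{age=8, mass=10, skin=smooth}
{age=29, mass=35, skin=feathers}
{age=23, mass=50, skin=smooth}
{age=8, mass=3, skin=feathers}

A rule that fits every label: age ≥ 23 — true of each 'Yes' example, false of each 'No' one.
{age=8, mass=10, skin=smooth}: age = 8, does not satisfy this → No. {age=29, mass=35, skin=feathers}: age = 29, satisfies this → Yes. {age=23, mass=50, skin=smooth}: age = 23, satisfies this → Yes. {age=8, mass=3, skin=feathers}: age = 8, does not satisfy this → No.

No, Yes, Yes, No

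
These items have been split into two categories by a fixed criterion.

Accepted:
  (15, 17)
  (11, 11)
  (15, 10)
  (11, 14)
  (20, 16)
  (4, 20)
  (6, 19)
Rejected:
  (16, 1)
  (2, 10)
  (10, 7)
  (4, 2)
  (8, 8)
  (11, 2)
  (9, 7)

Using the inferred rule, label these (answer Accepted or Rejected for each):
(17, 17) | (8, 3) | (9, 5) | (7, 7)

'Accepted' ⟺ sum ≥ 22.
(17, 17): 17+17 = 34 — qualifies, so Accepted. (8, 3): 8+3 = 11 — fails the rule, so Rejected. (9, 5): 9+5 = 14 — fails the rule, so Rejected. (7, 7): 7+7 = 14 — fails the rule, so Rejected.

Accepted, Rejected, Rejected, Rejected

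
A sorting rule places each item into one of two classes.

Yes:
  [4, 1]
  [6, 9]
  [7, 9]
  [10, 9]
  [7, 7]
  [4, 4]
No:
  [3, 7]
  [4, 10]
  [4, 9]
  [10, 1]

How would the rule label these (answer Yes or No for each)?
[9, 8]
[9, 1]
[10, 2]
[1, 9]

Yes, No, No, No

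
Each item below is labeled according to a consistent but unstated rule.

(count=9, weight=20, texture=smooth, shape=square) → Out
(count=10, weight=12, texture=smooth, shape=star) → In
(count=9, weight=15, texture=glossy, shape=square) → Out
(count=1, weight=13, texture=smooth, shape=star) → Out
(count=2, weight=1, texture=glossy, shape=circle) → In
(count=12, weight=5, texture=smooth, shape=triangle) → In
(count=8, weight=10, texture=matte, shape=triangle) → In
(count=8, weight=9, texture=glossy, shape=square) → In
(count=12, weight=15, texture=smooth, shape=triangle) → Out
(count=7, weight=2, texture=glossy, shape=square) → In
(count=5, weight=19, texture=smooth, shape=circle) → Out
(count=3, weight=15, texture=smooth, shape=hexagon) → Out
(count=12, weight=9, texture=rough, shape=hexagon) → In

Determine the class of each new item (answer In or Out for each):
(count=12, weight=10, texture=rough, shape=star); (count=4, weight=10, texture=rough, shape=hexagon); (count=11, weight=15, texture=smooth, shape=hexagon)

In, In, Out

Every 'In' example satisfies: weight ≤ 12. None of the 'Out' examples do.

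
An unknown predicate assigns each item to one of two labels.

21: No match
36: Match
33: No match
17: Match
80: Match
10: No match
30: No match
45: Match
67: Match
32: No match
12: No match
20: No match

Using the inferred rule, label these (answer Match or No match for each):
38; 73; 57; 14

Match, Match, Match, No match

'Match' ⟺ digit sum ≥ 7.
38 → digit sum 3+8 = 11 → Match.
73 → digit sum 7+3 = 10 → Match.
57 → digit sum 5+7 = 12 → Match.
14 → digit sum 1+4 = 5 → No match.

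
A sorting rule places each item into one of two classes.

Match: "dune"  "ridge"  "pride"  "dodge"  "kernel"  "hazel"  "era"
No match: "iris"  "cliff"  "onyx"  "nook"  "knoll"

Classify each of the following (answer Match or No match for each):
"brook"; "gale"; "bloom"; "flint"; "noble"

The simplest hypothesis consistent with all the labels is: contains 'e'.
"brook": no 'e' — lacks this property, so No match. "gale": has 'e' — qualifies, so Match. "bloom": no 'e' — lacks this property, so No match. "flint": no 'e' — lacks this property, so No match. "noble": has 'e' — qualifies, so Match.

No match, Match, No match, No match, Match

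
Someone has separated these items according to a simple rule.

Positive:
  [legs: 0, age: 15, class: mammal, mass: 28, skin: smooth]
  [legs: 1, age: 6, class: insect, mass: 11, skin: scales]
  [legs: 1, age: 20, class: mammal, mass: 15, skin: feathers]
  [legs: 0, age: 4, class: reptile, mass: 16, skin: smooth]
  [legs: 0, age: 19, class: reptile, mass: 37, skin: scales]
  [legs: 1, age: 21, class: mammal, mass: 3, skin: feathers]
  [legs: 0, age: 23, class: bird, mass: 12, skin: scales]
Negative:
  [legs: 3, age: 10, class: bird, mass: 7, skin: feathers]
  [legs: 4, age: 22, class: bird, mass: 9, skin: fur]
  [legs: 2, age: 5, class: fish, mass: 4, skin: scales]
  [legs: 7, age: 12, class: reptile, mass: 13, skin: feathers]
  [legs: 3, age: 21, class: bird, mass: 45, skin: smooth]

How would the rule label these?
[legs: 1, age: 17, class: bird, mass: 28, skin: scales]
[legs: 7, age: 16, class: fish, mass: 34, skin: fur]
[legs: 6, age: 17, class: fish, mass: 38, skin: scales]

Positive, Negative, Negative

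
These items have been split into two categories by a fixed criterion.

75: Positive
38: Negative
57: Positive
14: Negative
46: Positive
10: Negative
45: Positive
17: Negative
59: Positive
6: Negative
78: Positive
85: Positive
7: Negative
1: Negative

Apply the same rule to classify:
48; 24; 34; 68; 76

Positive, Negative, Negative, Positive, Positive

A rule that fits every label: at least 45 — true of each 'Positive' example, false of each 'Negative' one.
48: 48 ≥ 45, matches → Positive. 24: 24 < 45, fails this test → Negative. 34: 34 < 45, fails this test → Negative. 68: 68 ≥ 45, matches → Positive. 76: 76 ≥ 45, matches → Positive.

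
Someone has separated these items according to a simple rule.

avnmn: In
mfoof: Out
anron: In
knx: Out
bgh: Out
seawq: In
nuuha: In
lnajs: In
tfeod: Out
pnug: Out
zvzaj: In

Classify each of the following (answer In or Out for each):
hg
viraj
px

Out, In, Out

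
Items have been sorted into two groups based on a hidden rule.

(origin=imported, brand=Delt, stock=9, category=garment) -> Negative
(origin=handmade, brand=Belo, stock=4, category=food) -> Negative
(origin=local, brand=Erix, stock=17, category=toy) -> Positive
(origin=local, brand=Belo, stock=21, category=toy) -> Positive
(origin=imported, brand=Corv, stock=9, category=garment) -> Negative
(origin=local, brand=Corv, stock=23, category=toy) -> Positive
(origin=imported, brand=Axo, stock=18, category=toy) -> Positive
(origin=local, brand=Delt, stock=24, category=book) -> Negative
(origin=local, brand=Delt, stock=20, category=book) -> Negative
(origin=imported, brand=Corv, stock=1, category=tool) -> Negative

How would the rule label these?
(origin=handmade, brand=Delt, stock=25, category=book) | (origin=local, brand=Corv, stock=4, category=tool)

Negative, Negative

Checking candidate rules against both groups, what survives is: category is toy.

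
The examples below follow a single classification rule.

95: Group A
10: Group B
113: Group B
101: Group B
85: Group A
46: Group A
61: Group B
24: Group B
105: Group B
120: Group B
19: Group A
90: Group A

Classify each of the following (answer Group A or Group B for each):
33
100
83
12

The classifier is using: digit sum ≥ 8.
33 — digit sum 3+3 = 6, hence Group B. 100 — digit sum 1+0+0 = 1, hence Group B. 83 — digit sum 8+3 = 11, hence Group A. 12 — digit sum 1+2 = 3, hence Group B.

Group B, Group B, Group A, Group B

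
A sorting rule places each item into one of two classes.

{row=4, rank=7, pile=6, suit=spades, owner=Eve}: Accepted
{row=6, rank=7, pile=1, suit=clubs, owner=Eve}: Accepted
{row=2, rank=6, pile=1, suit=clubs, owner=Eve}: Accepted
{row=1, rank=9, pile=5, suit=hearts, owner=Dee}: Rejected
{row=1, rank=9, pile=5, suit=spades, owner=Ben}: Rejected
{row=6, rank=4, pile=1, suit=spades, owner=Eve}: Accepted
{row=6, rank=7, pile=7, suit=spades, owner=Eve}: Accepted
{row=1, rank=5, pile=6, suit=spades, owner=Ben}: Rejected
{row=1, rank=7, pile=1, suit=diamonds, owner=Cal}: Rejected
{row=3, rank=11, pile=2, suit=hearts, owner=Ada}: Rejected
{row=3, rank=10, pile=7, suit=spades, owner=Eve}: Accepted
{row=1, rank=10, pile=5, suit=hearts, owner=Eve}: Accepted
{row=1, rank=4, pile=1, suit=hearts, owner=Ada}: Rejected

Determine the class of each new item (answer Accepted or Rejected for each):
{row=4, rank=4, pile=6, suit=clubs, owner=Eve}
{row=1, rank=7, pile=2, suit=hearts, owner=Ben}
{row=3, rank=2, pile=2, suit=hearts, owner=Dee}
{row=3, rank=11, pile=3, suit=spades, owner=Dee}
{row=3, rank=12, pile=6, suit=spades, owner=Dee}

Looking at the examples, the only property every 'Accepted' case has and every 'Rejected' case lacks is: owner is Eve.
{row=4, rank=4, pile=6, suit=clubs, owner=Eve}: owner is Eve, checks out → Accepted.
{row=1, rank=7, pile=2, suit=hearts, owner=Ben}: owner is Ben, fails the rule → Rejected.
{row=3, rank=2, pile=2, suit=hearts, owner=Dee}: owner is Dee, fails the rule → Rejected.
{row=3, rank=11, pile=3, suit=spades, owner=Dee}: owner is Dee, fails the rule → Rejected.
{row=3, rank=12, pile=6, suit=spades, owner=Dee}: owner is Dee, fails the rule → Rejected.

Accepted, Rejected, Rejected, Rejected, Rejected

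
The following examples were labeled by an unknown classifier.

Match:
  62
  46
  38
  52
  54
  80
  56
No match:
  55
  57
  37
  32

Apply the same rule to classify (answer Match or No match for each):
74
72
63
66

Match, Match, No match, Match

A rule that fits every label: even AND at least 37 — true of each 'Match' example, false of each 'No match' one.
Match: 74, since 74 is even, 74 ≥ 37. Match: 72, since 72 is even, 72 ≥ 37. No match: 63, since 63 is odd, 63 ≥ 37. Match: 66, since 66 is even, 66 ≥ 37.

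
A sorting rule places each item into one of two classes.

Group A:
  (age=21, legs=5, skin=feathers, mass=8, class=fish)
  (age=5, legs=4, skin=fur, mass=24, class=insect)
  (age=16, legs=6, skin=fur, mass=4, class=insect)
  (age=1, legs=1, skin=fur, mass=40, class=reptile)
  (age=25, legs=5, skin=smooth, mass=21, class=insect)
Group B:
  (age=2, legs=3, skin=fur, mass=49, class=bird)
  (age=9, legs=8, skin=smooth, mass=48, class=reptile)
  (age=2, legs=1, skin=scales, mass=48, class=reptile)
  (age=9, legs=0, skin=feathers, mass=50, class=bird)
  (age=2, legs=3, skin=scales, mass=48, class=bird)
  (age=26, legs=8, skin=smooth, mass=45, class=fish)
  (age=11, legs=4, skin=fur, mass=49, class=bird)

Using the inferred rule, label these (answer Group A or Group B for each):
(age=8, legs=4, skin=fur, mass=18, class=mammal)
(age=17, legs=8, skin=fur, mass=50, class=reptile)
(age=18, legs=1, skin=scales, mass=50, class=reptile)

Group A, Group B, Group B

Every 'Group A' example satisfies: mass ≤ 40. None of the 'Group B' examples do.
Group A: (age=8, legs=4, skin=fur, mass=18, class=mammal), since mass = 18.
Group B: (age=17, legs=8, skin=fur, mass=50, class=reptile), since mass = 50.
Group B: (age=18, legs=1, skin=scales, mass=50, class=reptile), since mass = 50.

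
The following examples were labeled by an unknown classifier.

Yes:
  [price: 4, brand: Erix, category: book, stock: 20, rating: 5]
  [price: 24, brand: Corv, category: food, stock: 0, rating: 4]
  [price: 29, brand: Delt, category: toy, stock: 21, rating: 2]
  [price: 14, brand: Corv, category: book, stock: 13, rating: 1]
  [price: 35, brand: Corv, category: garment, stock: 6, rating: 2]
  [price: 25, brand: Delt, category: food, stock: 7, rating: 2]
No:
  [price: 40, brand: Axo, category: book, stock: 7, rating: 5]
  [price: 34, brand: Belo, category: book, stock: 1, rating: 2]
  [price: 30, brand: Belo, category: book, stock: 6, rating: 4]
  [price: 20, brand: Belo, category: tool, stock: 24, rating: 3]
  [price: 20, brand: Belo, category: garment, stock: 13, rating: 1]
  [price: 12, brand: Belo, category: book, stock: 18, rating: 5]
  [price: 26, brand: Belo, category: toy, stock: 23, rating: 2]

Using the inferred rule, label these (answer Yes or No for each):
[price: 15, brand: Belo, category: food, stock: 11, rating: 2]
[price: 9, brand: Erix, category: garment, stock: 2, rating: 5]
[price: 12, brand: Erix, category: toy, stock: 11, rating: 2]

No, Yes, Yes

The pattern is that an item is 'Yes' exactly when: brand is not Belo AND price ≤ 35.
No: [price: 15, brand: Belo, category: food, stock: 11, rating: 2], since brand is Belo, price = 15. Yes: [price: 9, brand: Erix, category: garment, stock: 2, rating: 5], since brand is Erix, price = 9. Yes: [price: 12, brand: Erix, category: toy, stock: 11, rating: 2], since brand is Erix, price = 12.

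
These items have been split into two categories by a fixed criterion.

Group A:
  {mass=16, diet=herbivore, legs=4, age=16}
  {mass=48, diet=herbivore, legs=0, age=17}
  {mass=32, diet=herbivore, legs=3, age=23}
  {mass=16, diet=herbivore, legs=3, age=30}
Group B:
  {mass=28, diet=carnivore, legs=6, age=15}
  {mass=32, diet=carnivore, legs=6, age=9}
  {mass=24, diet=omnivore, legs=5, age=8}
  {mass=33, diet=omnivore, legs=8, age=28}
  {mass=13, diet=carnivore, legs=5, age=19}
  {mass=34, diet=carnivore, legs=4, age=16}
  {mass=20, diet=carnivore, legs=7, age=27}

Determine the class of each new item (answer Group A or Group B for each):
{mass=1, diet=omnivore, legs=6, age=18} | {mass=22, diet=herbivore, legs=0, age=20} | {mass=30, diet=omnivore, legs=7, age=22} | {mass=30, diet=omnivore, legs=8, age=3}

Group B, Group A, Group B, Group B

Looking at the examples, the only property every 'Group A' case has and every 'Group B' case lacks is: diet is herbivore.
{mass=1, diet=omnivore, legs=6, age=18}: Group B (diet is omnivore).
{mass=22, diet=herbivore, legs=0, age=20}: Group A (diet is herbivore).
{mass=30, diet=omnivore, legs=7, age=22}: Group B (diet is omnivore).
{mass=30, diet=omnivore, legs=8, age=3}: Group B (diet is omnivore).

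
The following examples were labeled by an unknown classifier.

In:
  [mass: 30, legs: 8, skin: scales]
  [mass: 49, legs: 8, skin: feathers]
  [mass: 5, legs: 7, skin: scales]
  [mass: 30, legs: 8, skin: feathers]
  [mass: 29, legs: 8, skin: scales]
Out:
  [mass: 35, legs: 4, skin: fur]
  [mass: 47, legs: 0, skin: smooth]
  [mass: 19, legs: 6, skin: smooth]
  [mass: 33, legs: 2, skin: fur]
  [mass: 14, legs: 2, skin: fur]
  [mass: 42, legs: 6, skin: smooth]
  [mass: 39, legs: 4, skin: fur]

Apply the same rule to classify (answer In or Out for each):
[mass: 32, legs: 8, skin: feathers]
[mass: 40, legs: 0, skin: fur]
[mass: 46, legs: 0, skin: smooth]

One predicate separates the groups cleanly: legs ≥ 7.

In, Out, Out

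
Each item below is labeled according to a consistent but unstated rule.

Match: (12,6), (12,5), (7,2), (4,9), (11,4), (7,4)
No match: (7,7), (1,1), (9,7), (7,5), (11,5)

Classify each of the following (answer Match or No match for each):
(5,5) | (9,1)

No match, No match

Looking at the examples, the only property every 'Match' case has and every 'No match' case lacks is: product is even.
No match: (5,5), since 5·5 = 25.
No match: (9,1), since 9·1 = 9.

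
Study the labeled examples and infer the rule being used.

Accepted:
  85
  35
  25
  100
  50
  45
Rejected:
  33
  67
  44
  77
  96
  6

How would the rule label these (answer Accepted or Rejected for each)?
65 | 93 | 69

Rule: multiple of 5. This holds for each 'Accepted' example and fails for each 'Rejected' one.
65: 65 = 5·13 — matches, so Accepted. 93: 93 = 5·18 + 3 — does not fit, so Rejected. 69: 69 = 5·13 + 4 — does not fit, so Rejected.

Accepted, Rejected, Rejected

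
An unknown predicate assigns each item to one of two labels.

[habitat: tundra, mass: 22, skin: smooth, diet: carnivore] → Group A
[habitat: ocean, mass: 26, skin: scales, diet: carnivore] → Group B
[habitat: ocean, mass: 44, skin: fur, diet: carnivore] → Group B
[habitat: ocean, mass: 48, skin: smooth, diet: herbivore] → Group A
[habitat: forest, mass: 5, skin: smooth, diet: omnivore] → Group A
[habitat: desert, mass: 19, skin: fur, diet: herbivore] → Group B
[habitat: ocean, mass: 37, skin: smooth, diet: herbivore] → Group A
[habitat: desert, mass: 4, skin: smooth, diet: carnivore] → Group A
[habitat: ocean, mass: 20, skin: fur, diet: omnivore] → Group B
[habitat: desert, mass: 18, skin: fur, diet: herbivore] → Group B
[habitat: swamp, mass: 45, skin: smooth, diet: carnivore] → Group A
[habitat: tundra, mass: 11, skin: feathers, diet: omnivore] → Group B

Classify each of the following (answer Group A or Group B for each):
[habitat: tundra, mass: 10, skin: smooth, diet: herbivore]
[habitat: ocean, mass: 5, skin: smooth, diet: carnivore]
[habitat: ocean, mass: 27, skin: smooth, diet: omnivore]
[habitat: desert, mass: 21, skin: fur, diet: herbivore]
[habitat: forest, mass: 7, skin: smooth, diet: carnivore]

Group A, Group A, Group A, Group B, Group A

A rule that fits every label: skin is smooth — true of each 'Group A' example, false of each 'Group B' one.
Group A: [habitat: tundra, mass: 10, skin: smooth, diet: herbivore], since skin is smooth.
Group A: [habitat: ocean, mass: 5, skin: smooth, diet: carnivore], since skin is smooth.
Group A: [habitat: ocean, mass: 27, skin: smooth, diet: omnivore], since skin is smooth.
Group B: [habitat: desert, mass: 21, skin: fur, diet: herbivore], since skin is fur.
Group A: [habitat: forest, mass: 7, skin: smooth, diet: carnivore], since skin is smooth.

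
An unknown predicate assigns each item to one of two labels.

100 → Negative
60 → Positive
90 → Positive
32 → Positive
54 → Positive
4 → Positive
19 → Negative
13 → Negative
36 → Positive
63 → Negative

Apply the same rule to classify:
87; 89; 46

The pattern is that an item is 'Positive' exactly when: even AND at most 90.
87: 87 is odd, 87 ≤ 90, does not pass → Negative. 89: 89 is odd, 89 ≤ 90, does not pass → Negative. 46: 46 is even, 46 ≤ 90, qualifies → Positive.

Negative, Negative, Positive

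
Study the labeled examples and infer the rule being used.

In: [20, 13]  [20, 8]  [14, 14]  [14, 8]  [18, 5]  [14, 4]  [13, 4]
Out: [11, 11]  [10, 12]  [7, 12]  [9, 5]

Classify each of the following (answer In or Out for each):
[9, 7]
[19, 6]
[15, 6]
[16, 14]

The rule appears to be: first ≥ 12.
[9, 7] — first 9, hence Out. [19, 6] — first 19, hence In. [15, 6] — first 15, hence In. [16, 14] — first 16, hence In.

Out, In, In, In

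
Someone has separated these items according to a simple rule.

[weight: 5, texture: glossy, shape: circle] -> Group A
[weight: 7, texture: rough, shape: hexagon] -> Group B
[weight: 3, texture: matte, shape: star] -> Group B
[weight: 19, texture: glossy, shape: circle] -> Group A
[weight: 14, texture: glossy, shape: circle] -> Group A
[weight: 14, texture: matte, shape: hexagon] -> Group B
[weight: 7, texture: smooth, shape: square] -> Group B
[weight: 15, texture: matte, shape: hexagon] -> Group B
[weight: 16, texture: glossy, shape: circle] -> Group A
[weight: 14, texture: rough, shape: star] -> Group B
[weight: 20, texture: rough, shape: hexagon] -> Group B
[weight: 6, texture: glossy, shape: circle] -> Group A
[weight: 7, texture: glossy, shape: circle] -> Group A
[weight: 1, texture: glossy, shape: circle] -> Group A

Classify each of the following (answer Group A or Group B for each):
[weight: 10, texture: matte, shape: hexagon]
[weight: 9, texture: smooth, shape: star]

A rule that fits every label: shape is circle — true of each 'Group A' example, false of each 'Group B' one.

Group B, Group B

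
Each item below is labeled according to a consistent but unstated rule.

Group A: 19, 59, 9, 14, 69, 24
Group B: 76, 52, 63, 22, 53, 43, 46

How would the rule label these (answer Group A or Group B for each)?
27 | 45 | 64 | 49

Comparing the two groups points to one rule — ≡ 4 (mod 5).

Group B, Group B, Group A, Group A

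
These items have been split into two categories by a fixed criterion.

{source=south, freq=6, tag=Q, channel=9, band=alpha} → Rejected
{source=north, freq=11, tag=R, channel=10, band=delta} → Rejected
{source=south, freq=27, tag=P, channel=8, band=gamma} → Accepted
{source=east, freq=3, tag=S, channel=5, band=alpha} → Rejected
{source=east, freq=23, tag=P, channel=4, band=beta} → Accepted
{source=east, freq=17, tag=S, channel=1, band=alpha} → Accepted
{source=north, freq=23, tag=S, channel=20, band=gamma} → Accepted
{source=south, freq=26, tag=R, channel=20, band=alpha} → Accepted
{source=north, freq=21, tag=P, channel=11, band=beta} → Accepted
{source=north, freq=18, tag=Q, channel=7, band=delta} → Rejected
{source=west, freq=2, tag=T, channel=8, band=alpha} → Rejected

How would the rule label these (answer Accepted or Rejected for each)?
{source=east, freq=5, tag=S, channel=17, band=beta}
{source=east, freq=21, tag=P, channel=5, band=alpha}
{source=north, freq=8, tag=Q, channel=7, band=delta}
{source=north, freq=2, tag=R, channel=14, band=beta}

Rejected, Accepted, Rejected, Rejected

'Accepted' ⟺ freq = 17 OR freq ≥ 21.
{source=east, freq=5, tag=S, channel=17, band=beta}: freq = 5, fails the rule → Rejected. {source=east, freq=21, tag=P, channel=5, band=alpha}: freq = 21, satisfies this → Accepted. {source=north, freq=8, tag=Q, channel=7, band=delta}: freq = 8, fails the rule → Rejected. {source=north, freq=2, tag=R, channel=14, band=beta}: freq = 2, fails the rule → Rejected.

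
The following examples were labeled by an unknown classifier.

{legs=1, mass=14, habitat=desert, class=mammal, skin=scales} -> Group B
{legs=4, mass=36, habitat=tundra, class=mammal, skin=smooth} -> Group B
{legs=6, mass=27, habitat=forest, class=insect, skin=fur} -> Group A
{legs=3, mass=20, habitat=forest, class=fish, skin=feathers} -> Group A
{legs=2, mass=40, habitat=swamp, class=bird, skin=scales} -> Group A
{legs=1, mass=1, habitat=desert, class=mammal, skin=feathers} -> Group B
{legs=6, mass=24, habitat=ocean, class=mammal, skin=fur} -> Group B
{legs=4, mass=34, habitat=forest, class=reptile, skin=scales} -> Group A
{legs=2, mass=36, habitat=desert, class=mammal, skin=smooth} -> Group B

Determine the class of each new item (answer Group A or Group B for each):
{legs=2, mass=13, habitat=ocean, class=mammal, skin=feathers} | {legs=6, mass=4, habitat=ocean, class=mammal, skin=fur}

Group B, Group B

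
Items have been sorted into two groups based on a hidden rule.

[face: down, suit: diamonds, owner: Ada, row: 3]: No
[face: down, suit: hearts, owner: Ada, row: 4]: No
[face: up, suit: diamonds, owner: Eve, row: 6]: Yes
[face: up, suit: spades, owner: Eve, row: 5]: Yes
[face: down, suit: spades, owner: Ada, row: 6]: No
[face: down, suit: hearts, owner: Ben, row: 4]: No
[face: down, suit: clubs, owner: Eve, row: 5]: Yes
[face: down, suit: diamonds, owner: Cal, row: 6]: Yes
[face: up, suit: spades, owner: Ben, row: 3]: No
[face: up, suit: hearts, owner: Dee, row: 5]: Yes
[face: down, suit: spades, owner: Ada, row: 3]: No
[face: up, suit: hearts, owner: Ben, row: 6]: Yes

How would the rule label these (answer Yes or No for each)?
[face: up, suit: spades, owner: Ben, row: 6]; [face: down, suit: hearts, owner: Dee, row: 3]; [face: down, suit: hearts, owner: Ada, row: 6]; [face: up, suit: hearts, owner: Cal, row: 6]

Every 'Yes' example satisfies: owner is not Ada AND row ≥ 5. None of the 'No' examples do.
[face: up, suit: spades, owner: Ben, row: 6] — owner is Ben, row = 6, hence Yes. [face: down, suit: hearts, owner: Dee, row: 3] — owner is Dee, row = 3, hence No. [face: down, suit: hearts, owner: Ada, row: 6] — owner is Ada, row = 6, hence No. [face: up, suit: hearts, owner: Cal, row: 6] — owner is Cal, row = 6, hence Yes.

Yes, No, No, Yes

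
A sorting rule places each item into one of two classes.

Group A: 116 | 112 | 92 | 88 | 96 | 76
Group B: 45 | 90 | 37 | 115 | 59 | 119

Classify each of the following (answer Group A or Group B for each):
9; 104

Checking candidate rules against both groups, what survives is: multiple of 4.
9 — 9 = 4·2 + 1, hence Group B. 104 — 104 = 4·26, hence Group A.

Group B, Group A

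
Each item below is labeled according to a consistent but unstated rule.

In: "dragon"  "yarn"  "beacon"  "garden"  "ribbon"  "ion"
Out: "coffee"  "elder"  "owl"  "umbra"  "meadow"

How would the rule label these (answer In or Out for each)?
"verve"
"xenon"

Out, In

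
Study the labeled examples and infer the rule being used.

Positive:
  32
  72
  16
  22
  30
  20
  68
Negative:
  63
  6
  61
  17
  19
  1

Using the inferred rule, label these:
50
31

'Positive' ⟺ even AND at least 16.
Positive: 50, since 50 is even, 50 ≥ 16. Negative: 31, since 31 is odd, 31 ≥ 16.

Positive, Negative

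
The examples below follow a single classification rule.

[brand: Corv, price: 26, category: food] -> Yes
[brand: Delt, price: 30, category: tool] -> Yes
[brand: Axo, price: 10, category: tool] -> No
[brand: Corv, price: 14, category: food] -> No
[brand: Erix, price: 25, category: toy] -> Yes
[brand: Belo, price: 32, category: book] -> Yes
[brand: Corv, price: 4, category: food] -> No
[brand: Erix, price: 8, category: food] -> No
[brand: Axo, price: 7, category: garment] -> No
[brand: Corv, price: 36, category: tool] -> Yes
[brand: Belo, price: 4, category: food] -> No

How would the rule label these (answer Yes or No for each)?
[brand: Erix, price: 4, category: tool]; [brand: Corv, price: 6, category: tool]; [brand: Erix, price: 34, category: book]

No, No, Yes

The rule appears to be: price ≥ 25.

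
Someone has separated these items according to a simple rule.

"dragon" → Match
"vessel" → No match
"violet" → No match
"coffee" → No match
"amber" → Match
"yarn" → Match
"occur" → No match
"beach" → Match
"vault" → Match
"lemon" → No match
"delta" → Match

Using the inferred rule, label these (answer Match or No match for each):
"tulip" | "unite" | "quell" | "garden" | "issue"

The rule appears to be: contains 'a'.
"tulip": No match (no 'a').
"unite": No match (no 'a').
"quell": No match (no 'a').
"garden": Match (has 'a').
"issue": No match (no 'a').

No match, No match, No match, Match, No match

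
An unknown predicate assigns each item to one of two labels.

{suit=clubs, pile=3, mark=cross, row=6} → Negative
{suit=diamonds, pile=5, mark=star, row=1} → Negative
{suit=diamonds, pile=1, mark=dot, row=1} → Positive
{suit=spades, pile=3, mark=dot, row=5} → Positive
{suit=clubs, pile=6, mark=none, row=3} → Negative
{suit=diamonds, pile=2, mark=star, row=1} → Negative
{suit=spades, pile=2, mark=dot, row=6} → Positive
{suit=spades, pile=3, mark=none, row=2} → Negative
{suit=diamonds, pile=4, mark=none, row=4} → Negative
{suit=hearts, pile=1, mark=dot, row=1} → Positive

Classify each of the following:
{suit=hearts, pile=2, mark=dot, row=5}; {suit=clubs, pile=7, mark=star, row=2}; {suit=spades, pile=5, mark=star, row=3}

Positive, Negative, Negative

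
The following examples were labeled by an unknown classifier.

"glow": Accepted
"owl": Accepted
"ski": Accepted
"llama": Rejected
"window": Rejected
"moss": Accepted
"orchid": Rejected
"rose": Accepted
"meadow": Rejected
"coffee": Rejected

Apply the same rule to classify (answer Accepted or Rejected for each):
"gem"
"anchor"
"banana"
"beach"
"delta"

Accepted, Rejected, Rejected, Rejected, Rejected

All 'Accepted' examples share one property — length ≤ 4 — and every 'Rejected' example lacks it.
"gem": length 3 — qualifies, so Accepted.
"anchor": length 6 — fails the rule, so Rejected.
"banana": length 6 — fails the rule, so Rejected.
"beach": length 5 — fails the rule, so Rejected.
"delta": length 5 — fails the rule, so Rejected.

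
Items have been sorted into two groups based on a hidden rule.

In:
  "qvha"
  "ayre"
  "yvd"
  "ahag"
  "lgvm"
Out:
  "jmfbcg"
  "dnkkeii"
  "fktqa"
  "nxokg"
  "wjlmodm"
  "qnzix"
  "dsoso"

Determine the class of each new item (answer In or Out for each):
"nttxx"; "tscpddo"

Out, Out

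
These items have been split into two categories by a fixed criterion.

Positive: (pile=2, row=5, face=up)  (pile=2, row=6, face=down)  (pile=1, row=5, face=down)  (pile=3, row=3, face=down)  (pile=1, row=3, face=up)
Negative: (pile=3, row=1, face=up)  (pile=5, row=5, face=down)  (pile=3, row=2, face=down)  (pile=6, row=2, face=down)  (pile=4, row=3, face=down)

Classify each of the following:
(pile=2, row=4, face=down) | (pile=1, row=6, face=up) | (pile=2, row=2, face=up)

Every 'Positive' example satisfies: pile ≤ 3 AND row ≥ 3. None of the 'Negative' examples do.
(pile=2, row=4, face=down) — pile = 2, row = 4, hence Positive. (pile=1, row=6, face=up) — pile = 1, row = 6, hence Positive. (pile=2, row=2, face=up) — pile = 2, row = 2, hence Negative.

Positive, Positive, Negative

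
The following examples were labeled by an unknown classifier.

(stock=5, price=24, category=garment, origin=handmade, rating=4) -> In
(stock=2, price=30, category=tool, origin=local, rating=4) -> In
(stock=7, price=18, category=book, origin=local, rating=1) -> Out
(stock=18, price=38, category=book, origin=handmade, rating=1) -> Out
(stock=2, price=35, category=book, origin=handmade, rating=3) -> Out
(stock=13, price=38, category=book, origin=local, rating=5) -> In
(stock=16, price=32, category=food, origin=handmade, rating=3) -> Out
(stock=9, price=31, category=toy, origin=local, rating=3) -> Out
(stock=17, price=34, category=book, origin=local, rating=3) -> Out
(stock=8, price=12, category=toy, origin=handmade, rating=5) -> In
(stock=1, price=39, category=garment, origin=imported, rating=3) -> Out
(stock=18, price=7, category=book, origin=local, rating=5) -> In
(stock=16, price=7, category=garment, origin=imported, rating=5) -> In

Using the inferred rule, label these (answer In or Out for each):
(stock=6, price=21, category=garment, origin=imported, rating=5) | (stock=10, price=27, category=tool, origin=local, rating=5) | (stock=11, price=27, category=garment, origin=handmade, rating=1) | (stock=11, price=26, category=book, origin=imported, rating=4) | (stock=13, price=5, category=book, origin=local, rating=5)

'In' ⟺ rating ≥ 4.
(stock=6, price=21, category=garment, origin=imported, rating=5): In (rating = 5).
(stock=10, price=27, category=tool, origin=local, rating=5): In (rating = 5).
(stock=11, price=27, category=garment, origin=handmade, rating=1): Out (rating = 1).
(stock=11, price=26, category=book, origin=imported, rating=4): In (rating = 4).
(stock=13, price=5, category=book, origin=local, rating=5): In (rating = 5).

In, In, Out, In, In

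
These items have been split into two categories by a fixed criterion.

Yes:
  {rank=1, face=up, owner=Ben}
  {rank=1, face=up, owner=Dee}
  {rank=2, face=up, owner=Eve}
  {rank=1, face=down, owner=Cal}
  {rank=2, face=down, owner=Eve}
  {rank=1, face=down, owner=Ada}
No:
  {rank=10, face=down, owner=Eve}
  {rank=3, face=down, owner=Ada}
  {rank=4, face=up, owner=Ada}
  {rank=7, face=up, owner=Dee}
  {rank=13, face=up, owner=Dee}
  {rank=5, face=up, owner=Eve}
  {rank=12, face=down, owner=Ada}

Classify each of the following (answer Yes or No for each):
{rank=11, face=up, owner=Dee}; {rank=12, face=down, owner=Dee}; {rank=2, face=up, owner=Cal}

The common property of the 'Yes' items is: rank ≤ 2. No 'No' item has it.

No, No, Yes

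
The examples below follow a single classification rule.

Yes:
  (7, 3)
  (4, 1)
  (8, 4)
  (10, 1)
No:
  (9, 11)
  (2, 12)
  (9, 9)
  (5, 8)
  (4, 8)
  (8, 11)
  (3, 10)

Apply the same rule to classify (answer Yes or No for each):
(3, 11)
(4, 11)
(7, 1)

The simplest hypothesis consistent with all the labels is: first > second.

No, No, Yes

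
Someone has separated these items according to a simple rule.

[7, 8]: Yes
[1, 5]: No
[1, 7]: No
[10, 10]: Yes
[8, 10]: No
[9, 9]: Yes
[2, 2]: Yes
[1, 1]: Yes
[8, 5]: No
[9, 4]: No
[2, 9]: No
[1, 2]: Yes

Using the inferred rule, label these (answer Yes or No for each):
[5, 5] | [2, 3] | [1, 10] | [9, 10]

Yes, Yes, No, Yes

The distinguishing property — |first − second| ≤ 1 — holds for all the 'Yes' cases and none of the 'No' cases.
[5, 5]: |5−5| = 0, has this property → Yes. [2, 3]: |2−3| = 1, has this property → Yes. [1, 10]: |1−10| = 9, does not satisfy this → No. [9, 10]: |9−10| = 1, has this property → Yes.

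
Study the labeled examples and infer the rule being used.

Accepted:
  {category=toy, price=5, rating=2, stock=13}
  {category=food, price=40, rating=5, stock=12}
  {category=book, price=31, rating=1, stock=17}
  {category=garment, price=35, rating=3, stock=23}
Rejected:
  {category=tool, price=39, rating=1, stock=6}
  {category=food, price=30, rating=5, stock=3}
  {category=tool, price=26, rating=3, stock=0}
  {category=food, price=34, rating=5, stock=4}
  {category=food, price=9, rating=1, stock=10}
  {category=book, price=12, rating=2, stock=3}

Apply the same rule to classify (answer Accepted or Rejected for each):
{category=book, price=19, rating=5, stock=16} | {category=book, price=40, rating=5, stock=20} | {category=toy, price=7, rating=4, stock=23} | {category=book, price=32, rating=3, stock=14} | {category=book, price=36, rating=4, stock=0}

'Accepted' ⟺ stock ≥ 12.
Accepted: {category=book, price=19, rating=5, stock=16}, since stock = 16.
Accepted: {category=book, price=40, rating=5, stock=20}, since stock = 20.
Accepted: {category=toy, price=7, rating=4, stock=23}, since stock = 23.
Accepted: {category=book, price=32, rating=3, stock=14}, since stock = 14.
Rejected: {category=book, price=36, rating=4, stock=0}, since stock = 0.

Accepted, Accepted, Accepted, Accepted, Rejected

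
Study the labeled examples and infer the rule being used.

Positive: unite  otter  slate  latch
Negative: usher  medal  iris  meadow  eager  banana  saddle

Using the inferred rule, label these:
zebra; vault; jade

Negative, Positive, Negative

The common property of the 'Positive' items is: contains 't'. No 'Negative' item has it.
zebra: no 't', doesn't match → Negative. vault: has 't', checks out → Positive. jade: no 't', doesn't match → Negative.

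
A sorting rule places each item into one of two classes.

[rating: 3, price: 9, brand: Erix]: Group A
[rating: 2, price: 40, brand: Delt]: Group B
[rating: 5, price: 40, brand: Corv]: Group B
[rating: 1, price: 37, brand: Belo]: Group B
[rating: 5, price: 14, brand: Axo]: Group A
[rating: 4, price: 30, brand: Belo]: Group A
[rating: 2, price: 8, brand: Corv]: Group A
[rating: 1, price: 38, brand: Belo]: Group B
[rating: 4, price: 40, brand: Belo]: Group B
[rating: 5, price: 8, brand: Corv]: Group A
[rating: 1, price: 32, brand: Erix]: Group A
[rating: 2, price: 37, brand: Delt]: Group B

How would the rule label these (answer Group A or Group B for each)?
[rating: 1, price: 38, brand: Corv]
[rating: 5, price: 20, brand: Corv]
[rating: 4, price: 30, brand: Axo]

Group B, Group A, Group A

The distinguishing property — price ≤ 32 — holds for all the 'Group A' cases and none of the 'Group B' cases.
[rating: 1, price: 38, brand: Corv]: price = 38 — doesn't qualify, so Group B. [rating: 5, price: 20, brand: Corv]: price = 20 — matches, so Group A. [rating: 4, price: 30, brand: Axo]: price = 30 — matches, so Group A.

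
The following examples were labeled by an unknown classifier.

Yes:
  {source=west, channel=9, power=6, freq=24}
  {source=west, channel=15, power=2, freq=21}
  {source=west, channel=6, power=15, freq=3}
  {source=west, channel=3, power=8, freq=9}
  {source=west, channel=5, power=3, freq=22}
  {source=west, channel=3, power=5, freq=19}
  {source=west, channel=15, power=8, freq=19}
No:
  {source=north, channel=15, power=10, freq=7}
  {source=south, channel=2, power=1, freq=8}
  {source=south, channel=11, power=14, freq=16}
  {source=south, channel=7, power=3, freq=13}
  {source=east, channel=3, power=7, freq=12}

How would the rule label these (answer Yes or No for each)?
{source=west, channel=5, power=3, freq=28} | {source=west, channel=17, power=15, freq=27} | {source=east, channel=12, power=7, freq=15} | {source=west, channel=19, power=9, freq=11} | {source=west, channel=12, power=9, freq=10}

Yes, Yes, No, Yes, Yes

The simplest hypothesis consistent with all the labels is: source is west.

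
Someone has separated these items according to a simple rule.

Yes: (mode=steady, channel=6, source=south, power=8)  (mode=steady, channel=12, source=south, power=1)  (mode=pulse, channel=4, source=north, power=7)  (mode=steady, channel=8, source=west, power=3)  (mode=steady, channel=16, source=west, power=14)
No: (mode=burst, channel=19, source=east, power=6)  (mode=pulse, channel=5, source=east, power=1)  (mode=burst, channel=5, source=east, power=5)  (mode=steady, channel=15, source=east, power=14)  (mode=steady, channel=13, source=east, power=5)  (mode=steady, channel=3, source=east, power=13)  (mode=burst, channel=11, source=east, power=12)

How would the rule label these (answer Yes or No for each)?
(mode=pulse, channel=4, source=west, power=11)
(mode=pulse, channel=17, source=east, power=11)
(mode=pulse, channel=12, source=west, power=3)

Yes, No, Yes

A rule that fits every label: channel is even — true of each 'Yes' example, false of each 'No' one.
(mode=pulse, channel=4, source=west, power=11) — channel = 4, hence Yes. (mode=pulse, channel=17, source=east, power=11) — channel = 17, hence No. (mode=pulse, channel=12, source=west, power=3) — channel = 12, hence Yes.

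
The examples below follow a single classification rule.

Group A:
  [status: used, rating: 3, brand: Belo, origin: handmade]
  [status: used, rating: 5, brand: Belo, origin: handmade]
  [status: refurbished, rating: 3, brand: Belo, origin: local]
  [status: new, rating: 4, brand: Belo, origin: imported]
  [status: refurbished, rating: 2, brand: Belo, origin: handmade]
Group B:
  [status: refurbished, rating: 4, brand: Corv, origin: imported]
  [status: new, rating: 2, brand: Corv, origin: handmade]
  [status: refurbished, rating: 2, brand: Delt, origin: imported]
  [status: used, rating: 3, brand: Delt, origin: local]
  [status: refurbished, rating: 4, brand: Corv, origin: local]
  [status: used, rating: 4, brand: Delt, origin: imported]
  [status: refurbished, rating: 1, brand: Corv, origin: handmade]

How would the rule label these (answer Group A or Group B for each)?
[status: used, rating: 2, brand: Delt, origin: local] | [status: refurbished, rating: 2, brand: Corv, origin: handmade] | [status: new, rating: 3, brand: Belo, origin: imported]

Looking at the examples, the only property every 'Group A' case has and every 'Group B' case lacks is: brand is Belo.
[status: used, rating: 2, brand: Delt, origin: local]: brand is Delt, does not satisfy this → Group B.
[status: refurbished, rating: 2, brand: Corv, origin: handmade]: brand is Corv, does not satisfy this → Group B.
[status: new, rating: 3, brand: Belo, origin: imported]: brand is Belo, has this property → Group A.

Group B, Group B, Group A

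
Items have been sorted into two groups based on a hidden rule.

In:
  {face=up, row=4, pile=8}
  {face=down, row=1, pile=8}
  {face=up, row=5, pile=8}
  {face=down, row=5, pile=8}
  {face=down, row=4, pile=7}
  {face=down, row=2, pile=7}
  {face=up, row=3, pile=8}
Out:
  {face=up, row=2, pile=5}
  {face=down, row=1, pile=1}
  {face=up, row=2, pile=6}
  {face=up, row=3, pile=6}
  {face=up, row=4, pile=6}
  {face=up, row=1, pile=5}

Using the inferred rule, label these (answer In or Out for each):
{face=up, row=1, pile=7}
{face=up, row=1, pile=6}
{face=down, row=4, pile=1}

The pattern is that an item is 'In' exactly when: pile ≥ 7.

In, Out, Out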